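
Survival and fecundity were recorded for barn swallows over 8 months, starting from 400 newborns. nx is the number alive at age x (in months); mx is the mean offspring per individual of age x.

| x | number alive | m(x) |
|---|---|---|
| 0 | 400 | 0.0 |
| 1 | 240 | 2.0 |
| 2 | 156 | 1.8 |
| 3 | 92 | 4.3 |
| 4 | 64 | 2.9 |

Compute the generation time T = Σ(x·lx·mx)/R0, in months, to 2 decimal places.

lx = nx/n0 = nx/400: 1, 0.6, 0.39, 0.23, 0.16
lx·mx: 0, 1.2, 0.702, 0.989, 0.464 → R0 = 3.355
x·lx·mx: 0, 1.2, 1.404, 2.967, 1.856 → Σ = 7.427
T = 7.427 / 3.355 = 2.213711… → 2.21

2.21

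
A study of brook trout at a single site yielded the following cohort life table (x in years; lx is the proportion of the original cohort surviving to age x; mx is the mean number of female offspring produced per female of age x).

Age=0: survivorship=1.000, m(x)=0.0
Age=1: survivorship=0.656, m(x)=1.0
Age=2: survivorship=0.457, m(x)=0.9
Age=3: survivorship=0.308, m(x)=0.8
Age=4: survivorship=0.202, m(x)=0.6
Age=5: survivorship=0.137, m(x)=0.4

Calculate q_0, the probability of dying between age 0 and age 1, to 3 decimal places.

0.344

q_0 = (l_0 − l_1) / l_0 = (1 − 0.656) / 1
     = 0.344 / 1 = 0.344 → 0.344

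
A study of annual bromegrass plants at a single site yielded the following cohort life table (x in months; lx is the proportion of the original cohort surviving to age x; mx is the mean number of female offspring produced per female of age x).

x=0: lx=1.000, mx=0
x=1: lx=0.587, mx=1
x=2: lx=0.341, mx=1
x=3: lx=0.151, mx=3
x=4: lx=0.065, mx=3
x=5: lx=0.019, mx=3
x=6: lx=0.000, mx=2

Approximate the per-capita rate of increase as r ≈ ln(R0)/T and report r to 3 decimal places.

R0 = Σ lx·mx = 0 + 0.587 + 0.341 + 0.453 + 0.195 + 0.057 + 0 = 1.633
Σ x·lx·mx = 3.693; T = 3.693/1.633 = 2.26148…
r ≈ ln(R0)/T = ln(1.633)/2.26148… = 0.21686… → 0.217

0.217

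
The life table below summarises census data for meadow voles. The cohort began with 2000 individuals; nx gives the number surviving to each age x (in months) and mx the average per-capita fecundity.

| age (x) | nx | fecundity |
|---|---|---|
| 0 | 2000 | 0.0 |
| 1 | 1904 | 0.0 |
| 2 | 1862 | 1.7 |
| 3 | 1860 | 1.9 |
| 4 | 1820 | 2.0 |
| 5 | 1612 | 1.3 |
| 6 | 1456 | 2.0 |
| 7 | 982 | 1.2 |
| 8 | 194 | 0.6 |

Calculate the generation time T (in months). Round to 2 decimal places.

4.12

lx = nx/n0 = nx/2000: 1, 0.952, 0.931, 0.93, 0.91, 0.806, 0.728, 0.491, 0.097
lx·mx: 0, 0, 1.5827, 1.767, 1.82, 1.0478, 1.456, 0.5892, 0.0582 → R0 = 8.3209
x·lx·mx: 0, 0, 3.1654, 5.301, 7.28, 5.239, 8.736, 4.1244, 0.4656 → Σ = 34.3114
T = 34.3114 / 8.3209 = 4.12352… → 4.12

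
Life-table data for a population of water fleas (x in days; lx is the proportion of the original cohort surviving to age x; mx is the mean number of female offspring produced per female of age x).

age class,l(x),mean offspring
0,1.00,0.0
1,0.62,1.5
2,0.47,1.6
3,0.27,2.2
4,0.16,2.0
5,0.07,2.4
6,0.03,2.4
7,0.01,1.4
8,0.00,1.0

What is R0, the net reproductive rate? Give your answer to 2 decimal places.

lx·mx by age: 0, 0.93, 0.752, 0.594, 0.32, 0.168, 0.072, 0.014, 0
R0 = Σ lx·mx = 2.85 → 2.85

2.85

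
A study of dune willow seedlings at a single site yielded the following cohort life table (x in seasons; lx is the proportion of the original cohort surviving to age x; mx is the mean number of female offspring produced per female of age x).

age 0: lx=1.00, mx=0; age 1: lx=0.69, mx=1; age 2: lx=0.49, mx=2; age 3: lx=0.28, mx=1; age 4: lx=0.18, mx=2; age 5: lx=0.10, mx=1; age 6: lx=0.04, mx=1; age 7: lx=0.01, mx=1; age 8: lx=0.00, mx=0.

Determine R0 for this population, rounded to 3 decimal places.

lx·mx by age: 0, 0.69, 0.98, 0.28, 0.36, 0.1, 0.04, 0.01, 0
R0 = Σ lx·mx = 2.46 → 2.460

2.460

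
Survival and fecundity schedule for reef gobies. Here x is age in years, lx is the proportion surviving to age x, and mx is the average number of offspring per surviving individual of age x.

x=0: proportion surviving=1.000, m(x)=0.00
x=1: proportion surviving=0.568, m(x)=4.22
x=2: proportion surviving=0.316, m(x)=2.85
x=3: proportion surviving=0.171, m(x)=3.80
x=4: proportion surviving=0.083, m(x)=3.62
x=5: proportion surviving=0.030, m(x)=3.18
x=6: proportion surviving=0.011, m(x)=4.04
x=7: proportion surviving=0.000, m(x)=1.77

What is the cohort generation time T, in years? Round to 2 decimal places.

1.84

lx·mx: 0, 2.39696, 0.9006, 0.6498, 0.30046, 0.0954, 0.04444, 0 → R0 = 4.38766
x·lx·mx: 0, 2.39696, 1.8012, 1.9494, 1.20184, 0.477, 0.26664, 0 → Σ = 8.09304
T = 8.09304 / 4.38766 = 1.8445… → 1.84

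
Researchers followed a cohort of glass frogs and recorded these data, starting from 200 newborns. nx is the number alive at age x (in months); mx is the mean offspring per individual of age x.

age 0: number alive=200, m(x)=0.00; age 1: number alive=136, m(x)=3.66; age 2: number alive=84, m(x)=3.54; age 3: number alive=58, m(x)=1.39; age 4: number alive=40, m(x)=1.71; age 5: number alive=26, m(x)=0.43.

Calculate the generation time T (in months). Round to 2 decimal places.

1.74

lx = nx/n0 = nx/200: 1, 0.68, 0.42, 0.29, 0.2, 0.13
lx·mx: 0, 2.4888, 1.4868, 0.4031, 0.342, 0.0559 → R0 = 4.7766
x·lx·mx: 0, 2.4888, 2.9736, 1.2093, 1.368, 0.2795 → Σ = 8.3192
T = 8.3192 / 4.7766 = 1.741657… → 1.74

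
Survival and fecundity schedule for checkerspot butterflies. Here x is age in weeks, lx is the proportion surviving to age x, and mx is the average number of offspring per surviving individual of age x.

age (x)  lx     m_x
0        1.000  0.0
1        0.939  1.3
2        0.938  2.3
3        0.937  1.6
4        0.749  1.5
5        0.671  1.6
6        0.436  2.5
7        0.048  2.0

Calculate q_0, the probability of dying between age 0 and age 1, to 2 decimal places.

q_0 = (l_0 − l_1) / l_0 = (1 − 0.939) / 1
     = 0.061 / 1 = 0.061 → 0.06

0.06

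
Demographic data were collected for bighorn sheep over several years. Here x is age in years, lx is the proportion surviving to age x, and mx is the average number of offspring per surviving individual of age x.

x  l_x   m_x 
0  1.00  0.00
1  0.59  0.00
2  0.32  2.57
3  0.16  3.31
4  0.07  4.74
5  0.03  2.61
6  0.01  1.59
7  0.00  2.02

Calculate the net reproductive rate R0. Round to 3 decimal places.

lx·mx by age: 0, 0, 0.8224, 0.5296, 0.3318, 0.0783, 0.0159, 0
R0 = Σ lx·mx = 1.778 → 1.778

1.778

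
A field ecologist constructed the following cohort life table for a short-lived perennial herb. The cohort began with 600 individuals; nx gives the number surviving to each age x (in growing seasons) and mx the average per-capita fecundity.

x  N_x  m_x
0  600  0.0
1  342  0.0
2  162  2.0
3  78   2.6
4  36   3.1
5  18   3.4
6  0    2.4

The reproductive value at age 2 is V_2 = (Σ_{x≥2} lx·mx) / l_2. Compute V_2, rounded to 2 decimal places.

lx = nx/n0 = nx/600: 1, 0.57, 0.27, 0.13, 0.06, 0.03, 0
lx·mx for x ≥ 2: 0.54, 0.338, 0.186, 0.102, 0 → sum = 1.166
V_2 = 1.166 / l_2 = 1.166 / 0.27 = 4.318519… → 4.32

4.32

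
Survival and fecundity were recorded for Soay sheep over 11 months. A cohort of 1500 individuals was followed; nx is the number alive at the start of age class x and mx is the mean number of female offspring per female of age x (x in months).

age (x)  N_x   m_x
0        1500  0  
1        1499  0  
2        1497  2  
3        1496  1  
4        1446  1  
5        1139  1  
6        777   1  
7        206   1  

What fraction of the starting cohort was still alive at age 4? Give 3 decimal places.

0.964

l_4 = n_4/n_0 = 1446/1500 = 0.964 → 0.964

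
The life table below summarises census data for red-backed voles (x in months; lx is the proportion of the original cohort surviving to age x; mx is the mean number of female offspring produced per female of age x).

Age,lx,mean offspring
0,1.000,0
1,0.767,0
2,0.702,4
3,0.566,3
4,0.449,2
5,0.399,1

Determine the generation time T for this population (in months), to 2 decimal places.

2.81

lx·mx: 0, 0, 2.808, 1.698, 0.898, 0.399 → R0 = 5.803
x·lx·mx: 0, 0, 5.616, 5.094, 3.592, 1.995 → Σ = 16.297
T = 16.297 / 5.803 = 2.808375… → 2.81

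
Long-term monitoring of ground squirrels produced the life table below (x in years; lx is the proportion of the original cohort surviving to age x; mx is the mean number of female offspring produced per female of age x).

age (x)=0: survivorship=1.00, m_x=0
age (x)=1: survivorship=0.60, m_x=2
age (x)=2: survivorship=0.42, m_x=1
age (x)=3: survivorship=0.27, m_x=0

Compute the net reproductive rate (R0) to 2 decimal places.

lx·mx by age: 0, 1.2, 0.42, 0
R0 = Σ lx·mx = 1.62 → 1.62

1.62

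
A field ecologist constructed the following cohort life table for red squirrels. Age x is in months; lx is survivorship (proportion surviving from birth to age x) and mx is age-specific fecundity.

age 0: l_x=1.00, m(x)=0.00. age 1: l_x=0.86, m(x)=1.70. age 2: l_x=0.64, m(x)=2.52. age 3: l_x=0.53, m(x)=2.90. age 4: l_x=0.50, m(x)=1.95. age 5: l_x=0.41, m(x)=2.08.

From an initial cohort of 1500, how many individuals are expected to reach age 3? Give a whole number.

Expected survivors = N0 · l_3 = 1500 × 0.53 = 795 → 795

795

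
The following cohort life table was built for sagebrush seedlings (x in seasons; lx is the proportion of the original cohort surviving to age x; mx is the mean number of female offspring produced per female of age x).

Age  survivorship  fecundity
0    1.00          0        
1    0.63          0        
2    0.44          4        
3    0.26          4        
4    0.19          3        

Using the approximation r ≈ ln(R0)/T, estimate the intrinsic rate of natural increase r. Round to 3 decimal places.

R0 = Σ lx·mx = 0 + 0 + 1.76 + 1.04 + 0.57 = 3.37
Σ x·lx·mx = 8.92; T = 8.92/3.37 = 2.64688…
r ≈ ln(R0)/T = ln(3.37)/2.64688… = 0.459… → 0.459

0.459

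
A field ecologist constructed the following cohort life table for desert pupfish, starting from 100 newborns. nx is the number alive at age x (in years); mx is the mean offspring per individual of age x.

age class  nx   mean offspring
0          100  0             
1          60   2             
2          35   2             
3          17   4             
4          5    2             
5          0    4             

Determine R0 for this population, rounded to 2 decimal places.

2.68

lx = nx/n0 = nx/100: 1, 0.6, 0.35, 0.17, 0.05, 0
lx·mx by age: 0, 1.2, 0.7, 0.68, 0.1, 0
R0 = Σ lx·mx = 2.68 → 2.68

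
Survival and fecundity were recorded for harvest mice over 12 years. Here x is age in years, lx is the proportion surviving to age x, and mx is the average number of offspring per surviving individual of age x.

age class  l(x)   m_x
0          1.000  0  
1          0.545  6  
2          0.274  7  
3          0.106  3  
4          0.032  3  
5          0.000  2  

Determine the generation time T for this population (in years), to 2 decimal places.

1.51

lx·mx: 0, 3.27, 1.918, 0.318, 0.096, 0 → R0 = 5.602
x·lx·mx: 0, 3.27, 3.836, 0.954, 0.384, 0 → Σ = 8.444
T = 8.444 / 5.602 = 1.507319… → 1.51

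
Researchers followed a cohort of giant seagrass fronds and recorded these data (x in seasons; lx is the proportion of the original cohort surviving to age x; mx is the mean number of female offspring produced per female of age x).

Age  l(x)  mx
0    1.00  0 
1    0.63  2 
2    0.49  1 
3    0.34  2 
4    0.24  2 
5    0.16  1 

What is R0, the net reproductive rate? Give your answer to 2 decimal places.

lx·mx by age: 0, 1.26, 0.49, 0.68, 0.48, 0.16
R0 = Σ lx·mx = 3.07 → 3.07

3.07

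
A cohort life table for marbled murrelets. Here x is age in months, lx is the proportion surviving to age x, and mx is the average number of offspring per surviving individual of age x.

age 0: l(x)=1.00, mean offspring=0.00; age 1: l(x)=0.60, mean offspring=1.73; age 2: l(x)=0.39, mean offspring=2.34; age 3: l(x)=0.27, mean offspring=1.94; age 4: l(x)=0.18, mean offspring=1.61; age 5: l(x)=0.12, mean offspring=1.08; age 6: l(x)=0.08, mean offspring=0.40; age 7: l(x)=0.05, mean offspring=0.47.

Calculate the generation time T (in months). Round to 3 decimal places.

2.237

lx·mx: 0, 1.038, 0.9126, 0.5238, 0.2898, 0.1296, 0.032, 0.0235 → R0 = 2.9493
x·lx·mx: 0, 1.038, 1.8252, 1.5714, 1.1592, 0.648, 0.192, 0.1645 → Σ = 6.5983
T = 6.5983 / 2.9493 = 2.237243… → 2.237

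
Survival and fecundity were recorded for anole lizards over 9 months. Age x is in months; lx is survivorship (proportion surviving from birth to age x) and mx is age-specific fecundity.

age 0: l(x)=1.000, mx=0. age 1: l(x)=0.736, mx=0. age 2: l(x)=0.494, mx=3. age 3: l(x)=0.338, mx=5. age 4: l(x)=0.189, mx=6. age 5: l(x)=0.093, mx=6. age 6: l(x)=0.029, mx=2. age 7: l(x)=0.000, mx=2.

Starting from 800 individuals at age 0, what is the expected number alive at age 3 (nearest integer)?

270

Expected survivors = N0 · l_3 = 800 × 0.338 = 270.4 → 270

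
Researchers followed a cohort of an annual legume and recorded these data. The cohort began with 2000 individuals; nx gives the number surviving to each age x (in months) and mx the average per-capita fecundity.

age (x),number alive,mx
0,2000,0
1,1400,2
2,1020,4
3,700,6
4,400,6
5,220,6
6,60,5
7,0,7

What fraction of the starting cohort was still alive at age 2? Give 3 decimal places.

0.510

l_2 = n_2/n_0 = 1020/2000 = 0.51 → 0.510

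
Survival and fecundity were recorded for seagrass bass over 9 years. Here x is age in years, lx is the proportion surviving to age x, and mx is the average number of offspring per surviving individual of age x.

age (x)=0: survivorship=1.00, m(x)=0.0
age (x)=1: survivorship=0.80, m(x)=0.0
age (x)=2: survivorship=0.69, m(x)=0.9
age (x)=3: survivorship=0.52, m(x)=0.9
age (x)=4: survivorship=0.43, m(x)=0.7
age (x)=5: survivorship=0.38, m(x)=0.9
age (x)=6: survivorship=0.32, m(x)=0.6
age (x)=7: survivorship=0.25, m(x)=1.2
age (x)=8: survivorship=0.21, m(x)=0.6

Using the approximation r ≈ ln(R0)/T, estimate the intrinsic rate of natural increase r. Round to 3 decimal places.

R0 = Σ lx·mx = 0 + 0 + 0.621 + 0.468 + 0.301 + 0.342 + 0.192 + 0.3 + 0.126 = 2.35
Σ x·lx·mx = 9.82; T = 9.82/2.35 = 4.17872…
r ≈ ln(R0)/T = ln(2.35)/4.17872… = 0.20447… → 0.204

0.204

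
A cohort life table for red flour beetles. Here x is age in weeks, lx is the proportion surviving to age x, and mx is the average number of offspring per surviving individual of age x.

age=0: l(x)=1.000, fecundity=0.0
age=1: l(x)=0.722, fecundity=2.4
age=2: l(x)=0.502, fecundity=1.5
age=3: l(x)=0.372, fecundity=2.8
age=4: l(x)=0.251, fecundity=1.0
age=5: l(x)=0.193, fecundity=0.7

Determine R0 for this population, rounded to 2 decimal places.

3.91

lx·mx by age: 0, 1.7328, 0.753, 1.0416, 0.251, 0.1351
R0 = Σ lx·mx = 3.9135 → 3.91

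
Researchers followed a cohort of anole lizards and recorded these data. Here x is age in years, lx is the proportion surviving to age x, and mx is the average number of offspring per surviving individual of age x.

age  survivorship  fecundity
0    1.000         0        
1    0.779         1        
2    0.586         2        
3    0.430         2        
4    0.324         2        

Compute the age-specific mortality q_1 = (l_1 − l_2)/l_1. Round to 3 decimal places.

q_1 = (l_1 − l_2) / l_1 = (0.779 − 0.586) / 0.779
     = 0.193 / 0.779 = 0.247754… → 0.248

0.248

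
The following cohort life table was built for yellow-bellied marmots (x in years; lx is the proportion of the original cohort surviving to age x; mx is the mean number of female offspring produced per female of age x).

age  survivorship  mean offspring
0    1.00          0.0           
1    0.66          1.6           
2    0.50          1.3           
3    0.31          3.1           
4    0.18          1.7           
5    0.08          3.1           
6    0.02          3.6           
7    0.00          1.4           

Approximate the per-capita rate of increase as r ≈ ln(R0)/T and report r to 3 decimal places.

R0 = Σ lx·mx = 0 + 1.056 + 0.65 + 0.961 + 0.306 + 0.248 + 0.072 + 0 = 3.293
Σ x·lx·mx = 8.135; T = 8.135/3.293 = 2.47039…
r ≈ ln(R0)/T = ln(3.293)/2.47039… = 0.48243… → 0.482

0.482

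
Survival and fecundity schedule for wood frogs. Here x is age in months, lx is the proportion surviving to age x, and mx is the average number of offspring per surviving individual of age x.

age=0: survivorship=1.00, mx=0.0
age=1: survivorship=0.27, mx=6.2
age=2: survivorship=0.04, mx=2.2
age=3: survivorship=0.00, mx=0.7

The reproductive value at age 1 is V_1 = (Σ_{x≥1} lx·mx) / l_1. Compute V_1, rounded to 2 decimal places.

lx·mx for x ≥ 1: 1.674, 0.088, 0 → sum = 1.762
V_1 = 1.762 / l_1 = 1.762 / 0.27 = 6.525926… → 6.53

6.53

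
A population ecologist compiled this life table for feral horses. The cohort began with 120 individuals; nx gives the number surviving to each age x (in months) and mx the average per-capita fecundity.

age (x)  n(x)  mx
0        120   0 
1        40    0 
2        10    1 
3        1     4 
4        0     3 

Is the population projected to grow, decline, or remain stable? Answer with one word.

declining

lx = nx/n0 = nx/120: 1, 0.33333…, 0.08333…, 0.00833…, 0
R0 = Σ lx·mx = 0 + 0 + 0.083333… + 0.033333… + 0 = 0.116667…
R0 < 1, so the population is declining.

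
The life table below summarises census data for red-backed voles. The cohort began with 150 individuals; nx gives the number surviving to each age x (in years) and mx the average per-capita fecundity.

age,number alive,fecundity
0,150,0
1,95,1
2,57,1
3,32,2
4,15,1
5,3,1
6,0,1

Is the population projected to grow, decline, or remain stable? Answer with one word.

lx = nx/n0 = nx/150: 1, 0.63333…, 0.38, 0.21333…, 0.1, 0.02, 0
R0 = Σ lx·mx = 0 + 0.633333… + 0.38 + 0.426667… + 0.1 + 0.02 + 0 = 1.56…
R0 > 1, so the population is growing.

growing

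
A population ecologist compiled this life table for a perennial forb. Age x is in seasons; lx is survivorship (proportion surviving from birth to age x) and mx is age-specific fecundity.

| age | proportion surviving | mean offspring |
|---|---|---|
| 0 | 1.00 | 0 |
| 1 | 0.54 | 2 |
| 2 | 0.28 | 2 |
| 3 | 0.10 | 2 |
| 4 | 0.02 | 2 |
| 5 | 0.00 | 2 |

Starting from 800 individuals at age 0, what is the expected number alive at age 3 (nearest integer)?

80

Expected survivors = N0 · l_3 = 800 × 0.10 = 80 → 80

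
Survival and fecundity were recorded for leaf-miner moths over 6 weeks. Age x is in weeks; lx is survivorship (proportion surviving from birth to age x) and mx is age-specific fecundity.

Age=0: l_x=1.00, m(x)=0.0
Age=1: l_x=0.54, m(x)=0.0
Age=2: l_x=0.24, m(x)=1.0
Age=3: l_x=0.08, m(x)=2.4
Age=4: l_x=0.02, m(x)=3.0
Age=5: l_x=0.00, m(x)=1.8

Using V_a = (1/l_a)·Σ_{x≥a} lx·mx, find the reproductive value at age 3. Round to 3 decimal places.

3.150

lx·mx for x ≥ 3: 0.192, 0.06, 0 → sum = 0.252
V_3 = 0.252 / l_3 = 0.252 / 0.08 = 3.15 → 3.150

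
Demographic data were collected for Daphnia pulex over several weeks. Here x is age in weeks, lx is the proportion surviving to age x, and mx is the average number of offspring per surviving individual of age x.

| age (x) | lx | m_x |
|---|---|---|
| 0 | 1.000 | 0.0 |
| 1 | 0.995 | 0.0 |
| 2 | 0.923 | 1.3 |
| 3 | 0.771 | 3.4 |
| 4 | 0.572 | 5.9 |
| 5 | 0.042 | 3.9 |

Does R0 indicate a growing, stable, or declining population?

growing

R0 = Σ lx·mx = 0 + 0 + 1.1999 + 2.6214 + 3.3748 + 0.1638 = 7.3599
R0 > 1, so the population is growing.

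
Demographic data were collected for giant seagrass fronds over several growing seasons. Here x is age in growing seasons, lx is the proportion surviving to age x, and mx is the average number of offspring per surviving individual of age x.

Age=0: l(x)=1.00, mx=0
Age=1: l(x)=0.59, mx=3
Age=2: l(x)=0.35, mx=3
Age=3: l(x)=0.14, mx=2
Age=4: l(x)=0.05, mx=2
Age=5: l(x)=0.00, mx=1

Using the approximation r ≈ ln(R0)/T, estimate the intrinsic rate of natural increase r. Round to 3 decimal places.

R0 = Σ lx·mx = 0 + 1.77 + 1.05 + 0.28 + 0.1 + 0 = 3.2
Σ x·lx·mx = 5.11; T = 5.11/3.2 = 1.59688…
r ≈ ln(R0)/T = ln(3.2)/1.59688… = 0.72839… → 0.728

0.728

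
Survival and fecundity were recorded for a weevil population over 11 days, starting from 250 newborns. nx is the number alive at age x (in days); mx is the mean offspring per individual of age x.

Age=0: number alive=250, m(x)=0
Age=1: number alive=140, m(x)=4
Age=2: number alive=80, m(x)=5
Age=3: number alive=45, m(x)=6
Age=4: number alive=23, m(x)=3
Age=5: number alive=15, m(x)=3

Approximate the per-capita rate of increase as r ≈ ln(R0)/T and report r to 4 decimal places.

lx = nx/n0 = nx/250: 1, 0.56, 0.32, 0.18, 0.092, 0.06
R0 = Σ lx·mx = 0 + 2.24 + 1.6 + 1.08 + 0.276 + 0.18 = 5.376
Σ x·lx·mx = 10.684; T = 10.684/5.376 = 1.98735…
r ≈ ln(R0)/T = ln(5.376)/1.98735… = 0.846325… → 0.8463

0.8463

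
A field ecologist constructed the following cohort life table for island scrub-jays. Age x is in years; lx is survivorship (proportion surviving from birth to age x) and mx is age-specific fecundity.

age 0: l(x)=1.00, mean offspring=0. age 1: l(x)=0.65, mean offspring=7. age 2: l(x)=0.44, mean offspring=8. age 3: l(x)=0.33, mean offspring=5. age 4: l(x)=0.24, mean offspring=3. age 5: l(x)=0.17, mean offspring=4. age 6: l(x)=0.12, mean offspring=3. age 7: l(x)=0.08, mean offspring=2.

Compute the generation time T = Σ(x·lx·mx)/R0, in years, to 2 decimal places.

lx·mx: 0, 4.55, 3.52, 1.65, 0.72, 0.68, 0.36, 0.16 → R0 = 11.64
x·lx·mx: 0, 4.55, 7.04, 4.95, 2.88, 3.4, 2.16, 1.12 → Σ = 26.1
T = 26.1 / 11.64 = 2.242268… → 2.24

2.24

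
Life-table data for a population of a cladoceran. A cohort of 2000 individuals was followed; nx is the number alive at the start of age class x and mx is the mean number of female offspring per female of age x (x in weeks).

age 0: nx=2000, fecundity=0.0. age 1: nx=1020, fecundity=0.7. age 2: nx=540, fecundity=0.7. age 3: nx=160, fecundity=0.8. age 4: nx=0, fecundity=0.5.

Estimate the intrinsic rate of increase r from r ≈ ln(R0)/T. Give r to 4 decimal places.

-0.3253

lx = nx/n0 = nx/2000: 1, 0.51, 0.27, 0.08, 0
R0 = Σ lx·mx = 0 + 0.357 + 0.189 + 0.064 + 0 = 0.61
Σ x·lx·mx = 0.927; T = 0.927/0.61 = 1.51967…
r ≈ ln(R0)/T = ln(0.61)/1.51967… = -0.325265… → -0.3253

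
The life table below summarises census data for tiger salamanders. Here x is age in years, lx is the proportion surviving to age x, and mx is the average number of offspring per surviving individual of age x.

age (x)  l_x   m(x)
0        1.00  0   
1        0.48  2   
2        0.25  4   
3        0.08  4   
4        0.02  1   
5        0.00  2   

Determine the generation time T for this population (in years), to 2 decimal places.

1.74

lx·mx: 0, 0.96, 1, 0.32, 0.02, 0 → R0 = 2.3
x·lx·mx: 0, 0.96, 2, 0.96, 0.08, 0 → Σ = 4
T = 4 / 2.3 = 1.73913… → 1.74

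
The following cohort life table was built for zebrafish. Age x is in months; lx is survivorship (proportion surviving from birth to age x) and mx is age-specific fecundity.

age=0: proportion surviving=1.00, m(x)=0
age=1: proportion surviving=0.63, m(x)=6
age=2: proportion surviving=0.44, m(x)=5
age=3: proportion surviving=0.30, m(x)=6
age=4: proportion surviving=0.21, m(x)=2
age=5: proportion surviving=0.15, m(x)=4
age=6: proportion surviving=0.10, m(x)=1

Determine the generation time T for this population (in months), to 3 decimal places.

2.119

lx·mx: 0, 3.78, 2.2, 1.8, 0.42, 0.6, 0.1 → R0 = 8.9
x·lx·mx: 0, 3.78, 4.4, 5.4, 1.68, 3, 0.6 → Σ = 18.86
T = 18.86 / 8.9 = 2.119101… → 2.119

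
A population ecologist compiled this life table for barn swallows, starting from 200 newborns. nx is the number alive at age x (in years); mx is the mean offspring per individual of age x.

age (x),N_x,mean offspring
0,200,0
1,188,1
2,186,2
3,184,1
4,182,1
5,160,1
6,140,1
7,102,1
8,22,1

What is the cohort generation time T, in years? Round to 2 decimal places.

3.51

lx = nx/n0 = nx/200: 1, 0.94, 0.93, 0.92, 0.91, 0.8, 0.7, 0.51, 0.11
lx·mx: 0, 0.94, 1.86, 0.92, 0.91, 0.8, 0.7, 0.51, 0.11 → R0 = 6.75
x·lx·mx: 0, 0.94, 3.72, 2.76, 3.64, 4, 4.2, 3.57, 0.88 → Σ = 23.71
T = 23.71 / 6.75 = 3.512593… → 3.51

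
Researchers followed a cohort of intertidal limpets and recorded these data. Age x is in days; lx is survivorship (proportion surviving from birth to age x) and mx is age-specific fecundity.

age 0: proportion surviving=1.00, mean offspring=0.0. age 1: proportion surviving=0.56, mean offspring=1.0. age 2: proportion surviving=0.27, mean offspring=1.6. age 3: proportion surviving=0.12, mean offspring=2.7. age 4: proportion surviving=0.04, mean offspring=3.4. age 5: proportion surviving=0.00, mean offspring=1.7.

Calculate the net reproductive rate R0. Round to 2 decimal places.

1.45

lx·mx by age: 0, 0.56, 0.432, 0.324, 0.136, 0
R0 = Σ lx·mx = 1.452 → 1.45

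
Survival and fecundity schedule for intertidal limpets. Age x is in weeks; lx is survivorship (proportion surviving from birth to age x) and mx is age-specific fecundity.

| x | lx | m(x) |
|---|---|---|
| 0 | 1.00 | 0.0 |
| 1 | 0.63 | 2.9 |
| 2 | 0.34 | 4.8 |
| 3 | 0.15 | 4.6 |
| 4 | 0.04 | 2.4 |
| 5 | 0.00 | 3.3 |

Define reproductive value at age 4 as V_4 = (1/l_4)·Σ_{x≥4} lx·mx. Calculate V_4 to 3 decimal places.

2.400

lx·mx for x ≥ 4: 0.096, 0 → sum = 0.096
V_4 = 0.096 / l_4 = 0.096 / 0.04 = 2.4 → 2.400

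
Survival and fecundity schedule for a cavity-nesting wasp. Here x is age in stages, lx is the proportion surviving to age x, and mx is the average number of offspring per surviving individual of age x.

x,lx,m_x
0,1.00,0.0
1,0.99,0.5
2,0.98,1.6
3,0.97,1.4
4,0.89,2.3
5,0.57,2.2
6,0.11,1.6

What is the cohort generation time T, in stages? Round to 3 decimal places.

lx·mx: 0, 0.495, 1.568, 1.358, 2.047, 1.254, 0.176 → R0 = 6.898
x·lx·mx: 0, 0.495, 3.136, 4.074, 8.188, 6.27, 1.056 → Σ = 23.219
T = 23.219 / 6.898 = 3.366048… → 3.366

3.366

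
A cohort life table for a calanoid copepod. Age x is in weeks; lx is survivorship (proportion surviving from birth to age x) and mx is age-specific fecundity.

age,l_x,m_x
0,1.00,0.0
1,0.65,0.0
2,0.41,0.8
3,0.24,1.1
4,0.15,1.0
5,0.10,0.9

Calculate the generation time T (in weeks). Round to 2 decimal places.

3.00

lx·mx: 0, 0, 0.328, 0.264, 0.15, 0.09 → R0 = 0.832
x·lx·mx: 0, 0, 0.656, 0.792, 0.6, 0.45 → Σ = 2.498
T = 2.498 / 0.832 = 3.002404… → 3.00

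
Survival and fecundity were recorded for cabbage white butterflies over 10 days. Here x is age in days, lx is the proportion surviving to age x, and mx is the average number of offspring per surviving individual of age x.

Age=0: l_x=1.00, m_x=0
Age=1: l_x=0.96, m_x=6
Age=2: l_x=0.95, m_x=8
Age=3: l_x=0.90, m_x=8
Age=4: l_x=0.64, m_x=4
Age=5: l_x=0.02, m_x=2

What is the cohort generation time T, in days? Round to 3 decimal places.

lx·mx: 0, 5.76, 7.6, 7.2, 2.56, 0.04 → R0 = 23.16
x·lx·mx: 0, 5.76, 15.2, 21.6, 10.24, 0.2 → Σ = 53
T = 53 / 23.16 = 2.288428… → 2.288

2.288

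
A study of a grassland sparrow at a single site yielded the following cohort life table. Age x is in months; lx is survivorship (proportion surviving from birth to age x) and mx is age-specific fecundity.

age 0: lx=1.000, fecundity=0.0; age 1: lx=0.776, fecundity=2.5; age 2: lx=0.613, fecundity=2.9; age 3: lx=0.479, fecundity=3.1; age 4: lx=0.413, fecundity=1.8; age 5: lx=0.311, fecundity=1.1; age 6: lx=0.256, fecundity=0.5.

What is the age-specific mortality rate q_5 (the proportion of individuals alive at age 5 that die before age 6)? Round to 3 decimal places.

q_5 = (l_5 − l_6) / l_5 = (0.311 − 0.256) / 0.311
     = 0.055 / 0.311 = 0.176849… → 0.177

0.177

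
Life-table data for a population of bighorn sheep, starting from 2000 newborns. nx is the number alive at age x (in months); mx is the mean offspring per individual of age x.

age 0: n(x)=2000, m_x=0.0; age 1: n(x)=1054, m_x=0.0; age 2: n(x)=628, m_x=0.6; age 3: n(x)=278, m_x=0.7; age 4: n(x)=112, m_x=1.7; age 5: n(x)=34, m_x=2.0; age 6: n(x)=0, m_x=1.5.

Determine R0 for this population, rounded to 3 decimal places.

0.415

lx = nx/n0 = nx/2000: 1, 0.527, 0.314, 0.139, 0.056, 0.017, 0
lx·mx by age: 0, 0, 0.1884, 0.0973, 0.0952, 0.034, 0
R0 = Σ lx·mx = 0.4149 → 0.415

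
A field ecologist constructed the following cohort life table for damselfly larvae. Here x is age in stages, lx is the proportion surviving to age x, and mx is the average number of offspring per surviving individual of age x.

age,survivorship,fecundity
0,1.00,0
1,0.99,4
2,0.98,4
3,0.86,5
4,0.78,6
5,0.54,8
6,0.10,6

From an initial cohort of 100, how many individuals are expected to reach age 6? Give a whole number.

10

Expected survivors = N0 · l_6 = 100 × 0.10 = 10 → 10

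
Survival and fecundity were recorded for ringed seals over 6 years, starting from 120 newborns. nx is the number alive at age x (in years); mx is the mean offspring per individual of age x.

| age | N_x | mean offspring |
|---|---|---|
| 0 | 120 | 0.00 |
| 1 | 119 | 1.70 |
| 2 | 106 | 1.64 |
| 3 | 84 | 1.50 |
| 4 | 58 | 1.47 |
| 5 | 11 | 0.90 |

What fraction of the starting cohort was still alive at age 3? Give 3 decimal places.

0.700

l_3 = n_3/n_0 = 84/120 = 0.7 → 0.700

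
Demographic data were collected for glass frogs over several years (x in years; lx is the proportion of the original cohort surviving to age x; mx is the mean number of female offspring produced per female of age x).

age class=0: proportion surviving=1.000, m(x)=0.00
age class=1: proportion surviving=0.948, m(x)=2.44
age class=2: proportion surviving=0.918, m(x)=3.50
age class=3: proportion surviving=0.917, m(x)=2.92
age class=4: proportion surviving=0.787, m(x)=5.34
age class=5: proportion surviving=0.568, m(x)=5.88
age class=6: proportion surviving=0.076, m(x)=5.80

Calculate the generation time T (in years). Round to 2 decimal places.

lx·mx: 0, 2.31312, 3.213, 2.67764, 4.20258, 3.33984, 0.4408 → R0 = 16.18698
x·lx·mx: 0, 2.31312, 6.426, 8.03292, 16.81032, 16.6992, 2.6448 → Σ = 52.92636
T = 52.92636 / 16.18698 = 3.269687… → 3.27

3.27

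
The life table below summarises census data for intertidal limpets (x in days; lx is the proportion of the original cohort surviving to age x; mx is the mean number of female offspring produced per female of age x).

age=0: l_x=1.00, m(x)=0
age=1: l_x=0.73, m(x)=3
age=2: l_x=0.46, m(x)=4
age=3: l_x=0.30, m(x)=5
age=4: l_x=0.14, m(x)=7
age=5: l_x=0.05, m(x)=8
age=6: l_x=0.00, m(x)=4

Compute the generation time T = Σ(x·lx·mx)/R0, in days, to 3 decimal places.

2.357

lx·mx: 0, 2.19, 1.84, 1.5, 0.98, 0.4, 0 → R0 = 6.91
x·lx·mx: 0, 2.19, 3.68, 4.5, 3.92, 2, 0 → Σ = 16.29
T = 16.29 / 6.91 = 2.357453… → 2.357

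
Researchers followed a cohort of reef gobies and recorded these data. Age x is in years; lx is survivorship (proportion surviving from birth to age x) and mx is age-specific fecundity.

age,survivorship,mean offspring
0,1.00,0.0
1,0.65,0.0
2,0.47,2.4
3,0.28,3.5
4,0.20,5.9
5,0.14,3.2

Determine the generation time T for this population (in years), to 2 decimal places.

lx·mx: 0, 0, 1.128, 0.98, 1.18, 0.448 → R0 = 3.736
x·lx·mx: 0, 0, 2.256, 2.94, 4.72, 2.24 → Σ = 12.156
T = 12.156 / 3.736 = 3.253747… → 3.25

3.25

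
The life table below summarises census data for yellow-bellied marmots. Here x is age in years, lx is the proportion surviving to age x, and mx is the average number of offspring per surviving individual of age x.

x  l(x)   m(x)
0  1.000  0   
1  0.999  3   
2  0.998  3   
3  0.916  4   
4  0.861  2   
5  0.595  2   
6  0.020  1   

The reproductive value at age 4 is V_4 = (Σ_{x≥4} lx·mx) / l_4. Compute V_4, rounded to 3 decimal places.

lx·mx for x ≥ 4: 1.722, 1.19, 0.02 → sum = 2.932
V_4 = 2.932 / l_4 = 2.932 / 0.861 = 3.405343… → 3.405

3.405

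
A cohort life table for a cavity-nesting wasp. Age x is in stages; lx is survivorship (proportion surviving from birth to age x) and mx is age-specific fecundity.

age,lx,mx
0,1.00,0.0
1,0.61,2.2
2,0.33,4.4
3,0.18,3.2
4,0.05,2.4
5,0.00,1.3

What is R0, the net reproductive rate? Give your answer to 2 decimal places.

3.49

lx·mx by age: 0, 1.342, 1.452, 0.576, 0.12, 0
R0 = Σ lx·mx = 3.49 → 3.49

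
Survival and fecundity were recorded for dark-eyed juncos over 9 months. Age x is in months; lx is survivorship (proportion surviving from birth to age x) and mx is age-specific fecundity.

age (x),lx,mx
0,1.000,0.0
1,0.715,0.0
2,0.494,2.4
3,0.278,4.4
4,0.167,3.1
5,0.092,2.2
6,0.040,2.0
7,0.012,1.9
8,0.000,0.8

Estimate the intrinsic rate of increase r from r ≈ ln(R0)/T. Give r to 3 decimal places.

0.388

R0 = Σ lx·mx = 0 + 0 + 1.1856 + 1.2232 + 0.5177 + 0.2024 + 0.08 + 0.0228 + 0 = 3.2317
Σ x·lx·mx = 9.7632; T = 9.7632/3.2317 = 3.02107…
r ≈ ln(R0)/T = ln(3.2317)/3.02107… = 0.38828… → 0.388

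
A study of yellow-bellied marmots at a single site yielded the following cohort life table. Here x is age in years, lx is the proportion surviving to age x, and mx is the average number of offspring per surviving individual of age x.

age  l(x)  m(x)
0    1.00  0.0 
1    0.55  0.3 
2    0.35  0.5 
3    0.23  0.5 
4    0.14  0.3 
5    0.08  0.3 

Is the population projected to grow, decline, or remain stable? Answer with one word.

declining

R0 = Σ lx·mx = 0 + 0.165 + 0.175 + 0.115 + 0.042 + 0.024 = 0.521
R0 < 1, so the population is declining.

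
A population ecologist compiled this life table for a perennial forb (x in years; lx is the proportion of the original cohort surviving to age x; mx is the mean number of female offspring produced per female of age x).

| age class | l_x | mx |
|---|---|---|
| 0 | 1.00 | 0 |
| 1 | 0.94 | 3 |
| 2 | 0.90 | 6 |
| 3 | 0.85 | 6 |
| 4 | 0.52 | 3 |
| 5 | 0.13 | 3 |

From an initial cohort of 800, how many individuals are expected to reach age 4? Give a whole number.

416

Expected survivors = N0 · l_4 = 800 × 0.52 = 416 → 416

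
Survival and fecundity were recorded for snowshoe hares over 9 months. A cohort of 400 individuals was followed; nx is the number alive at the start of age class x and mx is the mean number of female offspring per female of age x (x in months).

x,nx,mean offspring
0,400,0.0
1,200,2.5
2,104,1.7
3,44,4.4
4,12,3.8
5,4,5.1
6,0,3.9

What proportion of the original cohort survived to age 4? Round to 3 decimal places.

0.030

l_4 = n_4/n_0 = 12/400 = 0.03 → 0.030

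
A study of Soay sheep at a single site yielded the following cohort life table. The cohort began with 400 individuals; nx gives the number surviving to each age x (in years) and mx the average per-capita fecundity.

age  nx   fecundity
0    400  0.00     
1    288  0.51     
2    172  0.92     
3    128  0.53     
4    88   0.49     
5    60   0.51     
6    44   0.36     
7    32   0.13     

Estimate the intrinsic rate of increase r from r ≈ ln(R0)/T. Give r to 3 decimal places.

0.064

lx = nx/n0 = nx/400: 1, 0.72, 0.43, 0.32, 0.22, 0.15, 0.11, 0.08
R0 = Σ lx·mx = 0 + 0.3672 + 0.3956 + 0.1696 + 0.1078 + 0.0765 + 0.0396 + 0.0104 = 1.1667
Σ x·lx·mx = 2.7913; T = 2.7913/1.1667 = 2.39247…
r ≈ ln(R0)/T = ln(1.1667)/2.39247… = 0.06444… → 0.064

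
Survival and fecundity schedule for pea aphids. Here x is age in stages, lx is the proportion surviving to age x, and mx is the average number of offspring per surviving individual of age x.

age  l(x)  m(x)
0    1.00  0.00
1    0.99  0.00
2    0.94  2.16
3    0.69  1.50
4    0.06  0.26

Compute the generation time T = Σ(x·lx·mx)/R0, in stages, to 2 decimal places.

2.35

lx·mx: 0, 0, 2.0304, 1.035, 0.0156 → R0 = 3.081
x·lx·mx: 0, 0, 4.0608, 3.105, 0.0624 → Σ = 7.2282
T = 7.2282 / 3.081 = 2.346056… → 2.35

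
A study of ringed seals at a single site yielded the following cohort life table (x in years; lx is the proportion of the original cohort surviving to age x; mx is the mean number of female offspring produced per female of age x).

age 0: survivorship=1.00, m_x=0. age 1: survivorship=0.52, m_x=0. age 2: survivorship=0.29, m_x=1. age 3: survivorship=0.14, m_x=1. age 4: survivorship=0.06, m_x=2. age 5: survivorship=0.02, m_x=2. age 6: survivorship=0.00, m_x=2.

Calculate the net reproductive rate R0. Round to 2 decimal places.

lx·mx by age: 0, 0, 0.29, 0.14, 0.12, 0.04, 0
R0 = Σ lx·mx = 0.59 → 0.59

0.59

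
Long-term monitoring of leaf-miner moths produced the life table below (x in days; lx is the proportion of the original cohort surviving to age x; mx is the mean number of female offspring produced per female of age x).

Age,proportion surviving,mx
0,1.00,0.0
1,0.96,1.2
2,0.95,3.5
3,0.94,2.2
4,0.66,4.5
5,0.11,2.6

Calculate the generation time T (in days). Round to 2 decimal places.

2.79

lx·mx: 0, 1.152, 3.325, 2.068, 2.97, 0.286 → R0 = 9.801
x·lx·mx: 0, 1.152, 6.65, 6.204, 11.88, 1.43 → Σ = 27.316
T = 27.316 / 9.801 = 2.787063… → 2.79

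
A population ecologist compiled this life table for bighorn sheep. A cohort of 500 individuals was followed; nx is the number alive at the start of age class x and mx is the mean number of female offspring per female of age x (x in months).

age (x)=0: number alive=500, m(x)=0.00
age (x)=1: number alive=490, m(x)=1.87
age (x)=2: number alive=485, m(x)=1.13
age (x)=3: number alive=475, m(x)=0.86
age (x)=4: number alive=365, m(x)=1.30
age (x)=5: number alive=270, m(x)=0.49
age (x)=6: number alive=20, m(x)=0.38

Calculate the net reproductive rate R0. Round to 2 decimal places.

4.97

lx = nx/n0 = nx/500: 1, 0.98, 0.97, 0.95, 0.73, 0.54, 0.04
lx·mx by age: 0, 1.8326, 1.0961, 0.817, 0.949, 0.2646, 0.0152
R0 = Σ lx·mx = 4.9745 → 4.97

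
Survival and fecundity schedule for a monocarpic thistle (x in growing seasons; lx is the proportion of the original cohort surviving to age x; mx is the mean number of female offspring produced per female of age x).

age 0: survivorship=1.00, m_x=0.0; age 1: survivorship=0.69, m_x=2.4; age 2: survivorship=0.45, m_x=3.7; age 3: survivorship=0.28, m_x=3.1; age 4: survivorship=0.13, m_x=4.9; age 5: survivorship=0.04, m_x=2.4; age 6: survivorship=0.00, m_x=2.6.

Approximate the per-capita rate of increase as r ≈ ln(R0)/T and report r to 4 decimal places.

R0 = Σ lx·mx = 0 + 1.656 + 1.665 + 0.868 + 0.637 + 0.096 + 0 = 4.922
Σ x·lx·mx = 10.618; T = 10.618/4.922 = 2.15725…
r ≈ ln(R0)/T = ln(4.922)/2.15725… = 0.73877… → 0.7388

0.7388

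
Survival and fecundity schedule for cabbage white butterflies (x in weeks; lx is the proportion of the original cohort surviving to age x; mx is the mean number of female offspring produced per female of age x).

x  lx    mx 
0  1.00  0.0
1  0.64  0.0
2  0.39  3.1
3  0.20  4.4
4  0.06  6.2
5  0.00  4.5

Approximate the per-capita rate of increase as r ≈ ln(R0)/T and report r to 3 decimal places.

R0 = Σ lx·mx = 0 + 0 + 1.209 + 0.88 + 0.372 + 0 = 2.461
Σ x·lx·mx = 6.546; T = 6.546/2.461 = 2.65989…
r ≈ ln(R0)/T = ln(2.461)/2.65989… = 0.33857… → 0.339

0.339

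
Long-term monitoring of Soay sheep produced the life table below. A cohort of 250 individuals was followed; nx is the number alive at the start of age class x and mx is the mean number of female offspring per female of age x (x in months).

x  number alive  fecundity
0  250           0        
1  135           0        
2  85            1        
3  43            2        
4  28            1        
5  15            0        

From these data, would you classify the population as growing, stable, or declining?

lx = nx/n0 = nx/250: 1, 0.54, 0.34, 0.172, 0.112, 0.06
R0 = Σ lx·mx = 0 + 0 + 0.34 + 0.344 + 0.112 + 0 = 0.796
R0 < 1, so the population is declining.

declining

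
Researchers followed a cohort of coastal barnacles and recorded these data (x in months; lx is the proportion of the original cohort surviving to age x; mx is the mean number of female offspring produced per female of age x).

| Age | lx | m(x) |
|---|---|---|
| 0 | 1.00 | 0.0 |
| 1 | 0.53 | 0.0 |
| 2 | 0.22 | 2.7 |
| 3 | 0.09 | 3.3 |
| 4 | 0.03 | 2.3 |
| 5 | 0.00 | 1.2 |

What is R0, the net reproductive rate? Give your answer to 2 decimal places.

lx·mx by age: 0, 0, 0.594, 0.297, 0.069, 0
R0 = Σ lx·mx = 0.96 → 0.96

0.96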